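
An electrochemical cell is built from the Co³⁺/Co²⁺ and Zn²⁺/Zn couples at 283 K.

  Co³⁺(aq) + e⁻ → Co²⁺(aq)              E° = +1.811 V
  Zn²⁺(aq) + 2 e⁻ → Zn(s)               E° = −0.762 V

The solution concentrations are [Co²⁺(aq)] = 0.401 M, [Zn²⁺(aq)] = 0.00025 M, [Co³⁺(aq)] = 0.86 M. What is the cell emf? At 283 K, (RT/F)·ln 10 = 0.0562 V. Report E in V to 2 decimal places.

+2.69 V

Since E°(Co³⁺/Co²⁺) > E°(Zn²⁺/Zn), Co³⁺/Co²⁺ serves as the cathode.
The standard potential is +1.811 − (−0.762) = +2.573 V and the balanced reaction transfers n = 2 electrons.
Balancing gives 2 Co³⁺(aq) + Zn(s) → 2 Co²⁺(aq) + Zn²⁺(aq); hence Q = ([Co²⁺(aq)]^2·[Zn²⁺(aq)]) / [Co³⁺(aq)]^2 = 5.44×10^−5 (log Q = −4.265).
By the Nernst equation, E = +2.573 − (0.0562/2)·(−4.265) = +2.69 V.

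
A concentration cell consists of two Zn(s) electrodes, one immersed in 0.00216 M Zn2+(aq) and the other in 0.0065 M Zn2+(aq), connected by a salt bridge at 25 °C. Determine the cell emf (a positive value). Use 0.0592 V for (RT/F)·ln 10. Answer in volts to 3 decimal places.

0.014 V

For a concentration cell E°cell = 0, since both electrodes use the same couple.
The compartment with the higher Zn2+(aq) concentration (0.0065 M) acts as the cathode; ions are reduced there and produced at the dilute (0.00216 M) anode.
With n = 2, Ecell = −(0.0592/2)·log([dilute]/[conc]) = −(0.0592/2)·log(0.00216/0.0065) = +0.014 V.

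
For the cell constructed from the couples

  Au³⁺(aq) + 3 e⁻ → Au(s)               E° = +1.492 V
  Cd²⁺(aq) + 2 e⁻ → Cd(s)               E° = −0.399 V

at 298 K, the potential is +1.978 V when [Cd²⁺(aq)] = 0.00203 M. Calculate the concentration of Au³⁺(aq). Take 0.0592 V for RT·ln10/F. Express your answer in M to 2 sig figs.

2.3 M

With Au³⁺/Au at the cathode and Cd²⁺/Cd at the anode, E°cell = +1.492 − (−0.399) = +1.891 V (n = 6).
From the Nernst equation, log Q = n(E° − E)/0.0592 = 6·(+1.891 − (+1.978))/0.0592 = −8.818.
The balanced reaction is 2 Au³⁺(aq) + 3 Cd(s) → 2 Au(s) + 3 Cd²⁺(aq), so Q = [Cd²⁺(aq)]^3 / [Au³⁺(aq)]^2.
Solving for the unknown gives log [Au³⁺(aq)] = 0.370, so [Au³⁺(aq)] ≈ 2.3 M.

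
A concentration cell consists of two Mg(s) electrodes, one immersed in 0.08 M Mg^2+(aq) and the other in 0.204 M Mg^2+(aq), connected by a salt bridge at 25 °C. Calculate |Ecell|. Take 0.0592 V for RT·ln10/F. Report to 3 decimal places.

0.012 V

For a concentration cell E°cell = 0, since both electrodes use the same couple.
The compartment with the higher Mg^2+(aq) concentration (0.204 M) acts as the cathode; ions are reduced there and produced at the dilute (0.08 M) anode.
With n = 2, Ecell = −(0.0592/2)·log([dilute]/[conc]) = −(0.0592/2)·log(0.08/0.204) = +0.012 V.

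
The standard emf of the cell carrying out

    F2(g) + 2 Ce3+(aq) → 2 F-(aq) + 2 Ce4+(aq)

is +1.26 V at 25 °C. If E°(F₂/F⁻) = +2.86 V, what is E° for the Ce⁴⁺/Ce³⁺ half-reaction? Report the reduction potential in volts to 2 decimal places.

In the reaction as written the F₂/F⁻ couple is reduced (cathode) and Ce⁴⁺/Ce³⁺ is oxidized (anode), so E°cell = E°(F₂/F⁻) − E°(Ce⁴⁺/Ce³⁺).
E°(Ce⁴⁺/Ce³⁺) = E°(cathode) − E°cell = +2.86 − (+1.26) = +1.60 V.

+1.60 V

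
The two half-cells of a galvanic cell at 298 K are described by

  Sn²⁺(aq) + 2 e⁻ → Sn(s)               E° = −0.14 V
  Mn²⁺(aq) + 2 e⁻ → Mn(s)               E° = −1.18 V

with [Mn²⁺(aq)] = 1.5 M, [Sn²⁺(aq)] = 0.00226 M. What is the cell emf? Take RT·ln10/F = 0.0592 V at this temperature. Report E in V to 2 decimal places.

+0.96 V

The Sn²⁺/Sn couple has the more positive E°, so it is the cathode; Mn²⁺/Mn is the anode.
E°cell = −0.14 − (−1.18) = +1.04 V, with n = 2 electrons transferred.
Balancing gives Sn²⁺(aq) + Mn(s) → Sn(s) + Mn²⁺(aq); hence Q = [Mn²⁺(aq)] / [Sn²⁺(aq)] = 664 (log Q = 2.822).
Applying E = E° − (RT ln10/nF)·log Q gives +1.04 − (0.0592/2)(2.822) = +0.96 V.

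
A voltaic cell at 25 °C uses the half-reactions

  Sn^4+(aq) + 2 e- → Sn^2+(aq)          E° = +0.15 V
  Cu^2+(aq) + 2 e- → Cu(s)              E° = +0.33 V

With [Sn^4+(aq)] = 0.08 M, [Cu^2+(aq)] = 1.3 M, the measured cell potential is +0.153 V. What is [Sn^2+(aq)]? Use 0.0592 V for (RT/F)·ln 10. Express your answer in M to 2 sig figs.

Cu²⁺/Cu is the cathode (higher E°); E°cell = +0.33 − (+0.15) = +0.18 V with n = 2.
Rearranging E = E° − (0.0592/n)·log Q gives log Q = 2(+0.18 − (+0.153))/0.0592 = 0.912.
For Cu^2+(aq) + Sn^2+(aq) → Cu(s) + Sn^4+(aq), the reaction quotient is Q = [Sn^4+(aq)] / ([Cu^2+(aq)]·[Sn^2+(aq)]).
Substituting the known concentrations and solving, log [Sn^2+(aq)] = −2.123 and [Sn^2+(aq)] = 0.0075 M.

0.0075 M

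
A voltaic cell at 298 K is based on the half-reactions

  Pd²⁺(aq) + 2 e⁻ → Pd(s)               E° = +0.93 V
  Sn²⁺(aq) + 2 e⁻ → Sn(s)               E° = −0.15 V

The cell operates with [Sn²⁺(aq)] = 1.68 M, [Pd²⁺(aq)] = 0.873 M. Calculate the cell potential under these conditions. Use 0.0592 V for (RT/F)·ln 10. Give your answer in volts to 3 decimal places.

Since E°(Pd²⁺/Pd) > E°(Sn²⁺/Sn), Pd²⁺/Pd serves as the cathode.
The standard potential is +0.93 − (−0.15) = +1.08 V and the balanced reaction transfers n = 2 electrons.
Balancing gives Pd²⁺(aq) + Sn(s) → Pd(s) + Sn²⁺(aq); hence Q = [Sn²⁺(aq)] / [Pd²⁺(aq)] = 1.92 (log Q = 0.284).
By the Nernst equation, E = +1.08 − (0.0592/2)·(0.284) = +1.072 V.

+1.072 V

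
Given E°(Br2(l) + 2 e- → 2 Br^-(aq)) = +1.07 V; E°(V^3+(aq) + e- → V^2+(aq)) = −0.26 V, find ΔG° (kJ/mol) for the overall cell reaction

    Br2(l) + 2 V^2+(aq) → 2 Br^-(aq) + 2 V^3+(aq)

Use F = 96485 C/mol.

−257 kJ/mol

In the reaction as written Br2(l) is reduced, so the Br₂/Br⁻ couple is the cathode and V³⁺/V²⁺ is the anode.
E°cell = +1.07 − (−0.26) = +1.33 V; balancing electrons gives n = 2.
ΔG° = −nFE°cell = −(2)(96485)(+1.33) J/mol = −257 kJ/mol.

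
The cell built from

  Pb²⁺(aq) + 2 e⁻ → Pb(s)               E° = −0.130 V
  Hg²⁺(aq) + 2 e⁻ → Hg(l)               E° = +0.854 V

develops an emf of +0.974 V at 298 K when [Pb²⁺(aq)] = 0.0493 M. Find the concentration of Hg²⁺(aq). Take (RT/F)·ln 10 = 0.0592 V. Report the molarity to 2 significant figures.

0.023 M

Hg²⁺/Hg is the cathode (higher E°); E°cell = +0.854 − (−0.130) = +0.984 V with n = 2.
Since E = E° − (0.0592/n)·log Q, log Q = n(E° − E)/0.0592 = 0.338.
Balancing electrons gives Hg²⁺(aq) + Pb(s) → Hg(l) + Pb²⁺(aq); thus Q = [Pb²⁺(aq)] / [Hg²⁺(aq)].
Solving for the unknown gives log [Hg²⁺(aq)] = −1.645, so [Hg²⁺(aq)] ≈ 0.023 M.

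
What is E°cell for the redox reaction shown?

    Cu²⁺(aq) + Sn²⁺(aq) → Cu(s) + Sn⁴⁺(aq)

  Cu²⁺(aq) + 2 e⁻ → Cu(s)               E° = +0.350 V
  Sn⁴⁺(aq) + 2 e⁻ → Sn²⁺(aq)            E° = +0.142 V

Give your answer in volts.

Cu²⁺(aq) gains electrons, so the Cu²⁺/Cu couple is the cathode; the Sn⁴⁺/Sn²⁺ couple is the anode.
E°cell = E°(cathode) − E°(anode) = +0.350 − (+0.142) = +0.208 V.

+0.208 V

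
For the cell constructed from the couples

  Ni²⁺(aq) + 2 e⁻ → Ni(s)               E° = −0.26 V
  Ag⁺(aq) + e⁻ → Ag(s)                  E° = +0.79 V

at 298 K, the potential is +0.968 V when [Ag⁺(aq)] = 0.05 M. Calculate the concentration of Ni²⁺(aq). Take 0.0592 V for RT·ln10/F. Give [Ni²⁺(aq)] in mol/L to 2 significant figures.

Ag⁺/Ag is the cathode (higher E°); E°cell = +0.79 − (−0.26) = +1.05 V with n = 2.
Since E = E° − (0.0592/n)·log Q, log Q = n(E° − E)/0.0592 = 2.770.
The balanced reaction is 2 Ag⁺(aq) + Ni(s) → 2 Ag(s) + Ni²⁺(aq), so Q = [Ni²⁺(aq)] / [Ag⁺(aq)]^2.
Solving for the unknown gives log [Ni²⁺(aq)] = 0.168, so [Ni²⁺(aq)] ≈ 1.5 M.

1.5 M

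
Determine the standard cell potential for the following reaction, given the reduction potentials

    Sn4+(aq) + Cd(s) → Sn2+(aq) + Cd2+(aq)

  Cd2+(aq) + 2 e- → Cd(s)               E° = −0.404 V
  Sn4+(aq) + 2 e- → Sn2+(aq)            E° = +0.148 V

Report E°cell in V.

+0.552 V

In the reaction as written, Sn4+(aq) is reduced (cathode) and Cd2+(aq) is produced by oxidation at the anode.
E°cell = E°(cathode) − E°(anode) = +0.148 − (−0.404) = +0.552 V.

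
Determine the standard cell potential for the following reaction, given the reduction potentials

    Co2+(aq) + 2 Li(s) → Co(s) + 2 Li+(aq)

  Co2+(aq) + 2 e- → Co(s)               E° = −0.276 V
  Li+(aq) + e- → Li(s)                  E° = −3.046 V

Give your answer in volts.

+2.770 V

Co2+(aq) gains electrons, so the Co²⁺/Co couple is the cathode; the Li⁺/Li couple is the anode.
E°cell = E°(cathode) − E°(anode) = −0.276 − (−3.046) = +2.770 V.
The positive value indicates the reaction is spontaneous as written.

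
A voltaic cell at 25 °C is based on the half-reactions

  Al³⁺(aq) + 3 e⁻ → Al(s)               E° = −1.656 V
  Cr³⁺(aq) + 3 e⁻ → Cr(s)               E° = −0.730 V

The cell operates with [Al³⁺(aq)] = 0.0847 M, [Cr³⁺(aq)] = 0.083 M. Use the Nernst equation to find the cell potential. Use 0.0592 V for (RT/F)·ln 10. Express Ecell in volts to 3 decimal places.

+0.926 V

Cr³⁺/Cr is reduced (cathode, E° = −0.730 V) and Al³⁺/Al is oxidized (anode).
The standard potential is −0.730 − (−1.656) = +0.926 V and the balanced reaction transfers n = 3 electrons.
Balancing gives Cr³⁺(aq) + Al(s) → Cr(s) + Al³⁺(aq); hence Q = [Al³⁺(aq)] / [Cr³⁺(aq)] = 1.02 (log Q = 0.009).
E = E° − (0.0592/n)·log Q = +0.926 − (0.0592/3)(0.009) = +0.926 V.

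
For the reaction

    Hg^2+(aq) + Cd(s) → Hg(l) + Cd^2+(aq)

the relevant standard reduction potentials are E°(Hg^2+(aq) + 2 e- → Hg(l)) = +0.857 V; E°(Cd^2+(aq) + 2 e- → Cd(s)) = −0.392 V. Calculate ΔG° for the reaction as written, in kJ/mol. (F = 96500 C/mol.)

In the reaction as written Hg^2+(aq) is reduced, so the Hg²⁺/Hg couple is the cathode and Cd²⁺/Cd is the anode.
E°cell = +0.857 − (−0.392) = +1.249 V; balancing electrons gives n = 2.
ΔG° = −nFE°cell = −(2)(96500)(+1.249) J/mol = −241 kJ/mol.

−241 kJ/mol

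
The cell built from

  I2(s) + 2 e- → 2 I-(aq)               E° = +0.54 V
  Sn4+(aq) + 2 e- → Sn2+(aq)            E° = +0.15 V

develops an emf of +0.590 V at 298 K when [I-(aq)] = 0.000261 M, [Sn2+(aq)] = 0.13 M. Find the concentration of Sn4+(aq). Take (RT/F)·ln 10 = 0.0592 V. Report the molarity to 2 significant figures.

0.33 M

I₂/I⁻ is the cathode (higher E°); E°cell = +0.54 − (+0.15) = +0.39 V with n = 2.
Rearranging E = E° − (0.0592/n)·log Q gives log Q = 2(+0.39 − (+0.590))/0.0592 = −6.757.
The balanced reaction is I2(s) + Sn2+(aq) → 2 I-(aq) + Sn4+(aq), so Q = ([I-(aq)]^2·[Sn4+(aq)]) / [Sn2+(aq)].
Isolating [Sn4+(aq)] in Q = 10^{−6.757} yields log [Sn4+(aq)] = −0.476, i.e. 0.33 M.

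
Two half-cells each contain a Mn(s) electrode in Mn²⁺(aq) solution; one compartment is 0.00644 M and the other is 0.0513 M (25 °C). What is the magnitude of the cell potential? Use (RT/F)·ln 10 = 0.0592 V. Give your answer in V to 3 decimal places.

For a concentration cell E°cell = 0, since both electrodes use the same couple.
The compartment with the higher Mn²⁺(aq) concentration (0.0513 M) acts as the cathode; ions are reduced there and produced at the dilute (0.00644 M) anode.
With n = 2, Ecell = −(0.0592/2)·log([dilute]/[conc]) = −(0.0592/2)·log(0.00644/0.0513) = +0.027 V.

0.027 V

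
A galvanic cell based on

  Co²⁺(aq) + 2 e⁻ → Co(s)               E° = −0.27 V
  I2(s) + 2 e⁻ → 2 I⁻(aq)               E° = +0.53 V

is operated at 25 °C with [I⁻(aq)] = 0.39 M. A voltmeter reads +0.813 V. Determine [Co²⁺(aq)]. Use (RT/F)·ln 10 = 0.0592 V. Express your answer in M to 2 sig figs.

2.4 M

I₂/I⁻ is the cathode (higher E°); E°cell = +0.53 − (−0.27) = +0.80 V with n = 2.
Since E = E° − (0.0592/n)·log Q, log Q = n(E° − E)/0.0592 = −0.439.
Balancing electrons gives I2(s) + Co(s) → 2 I⁻(aq) + Co²⁺(aq); thus Q = [I⁻(aq)]^2·[Co²⁺(aq)].
Isolating [Co²⁺(aq)] in Q = 10^{−0.439} yields log [Co²⁺(aq)] = 0.379, i.e. 2.4 M.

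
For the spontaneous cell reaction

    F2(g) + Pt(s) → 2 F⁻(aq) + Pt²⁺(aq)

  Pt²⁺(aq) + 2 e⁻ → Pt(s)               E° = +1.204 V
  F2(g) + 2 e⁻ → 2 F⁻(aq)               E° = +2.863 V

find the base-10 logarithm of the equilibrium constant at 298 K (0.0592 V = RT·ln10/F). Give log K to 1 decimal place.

log K = 56.0

The F₂/F⁻ couple is reduced (cathode); E°cell = +2.863 − (+1.204) = +1.659 V with n = 2.
At equilibrium E = 0, so log K = nE°cell / 0.0592 = (2)(+1.659) / 0.0592 = 56.0.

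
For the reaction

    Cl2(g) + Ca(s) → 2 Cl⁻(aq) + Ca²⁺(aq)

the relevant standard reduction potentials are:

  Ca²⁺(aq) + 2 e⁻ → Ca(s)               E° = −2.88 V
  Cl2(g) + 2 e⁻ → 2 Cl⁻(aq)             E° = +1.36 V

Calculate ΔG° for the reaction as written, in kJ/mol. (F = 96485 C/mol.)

In the reaction as written Cl2(g) is reduced, so the Cl₂/Cl⁻ couple is the cathode and Ca²⁺/Ca is the anode.
E°cell = +1.36 − (−2.88) = +4.24 V; balancing electrons gives n = 2.
ΔG° = −nFE°cell = −(2)(96485)(+4.24) J/mol = −818 kJ/mol.

−818 kJ/mol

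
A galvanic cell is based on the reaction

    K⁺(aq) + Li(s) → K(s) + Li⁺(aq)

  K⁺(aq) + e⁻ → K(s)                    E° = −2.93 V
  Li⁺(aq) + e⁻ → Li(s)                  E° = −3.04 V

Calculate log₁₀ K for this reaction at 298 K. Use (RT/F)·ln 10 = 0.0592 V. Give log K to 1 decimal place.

log K = 1.9

The K⁺/K couple is reduced (cathode); E°cell = −2.93 − (−3.04) = +0.11 V with n = 1.
At equilibrium E = 0, so log K = nE°cell / 0.0592 = (1)(+0.11) / 0.0592 = 1.9.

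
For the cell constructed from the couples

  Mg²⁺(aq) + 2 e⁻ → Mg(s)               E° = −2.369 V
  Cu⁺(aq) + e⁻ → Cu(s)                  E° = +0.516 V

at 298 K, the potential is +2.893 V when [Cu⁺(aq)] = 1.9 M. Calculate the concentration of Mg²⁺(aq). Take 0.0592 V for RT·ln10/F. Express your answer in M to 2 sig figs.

1.9 M

With Cu⁺/Cu at the cathode and Mg²⁺/Mg at the anode, E°cell = +0.516 − (−2.369) = +2.885 V (n = 2).
From the Nernst equation, log Q = n(E° − E)/0.0592 = 2·(+2.885 − (+2.893))/0.0592 = −0.270.
Balancing electrons gives 2 Cu⁺(aq) + Mg(s) → 2 Cu(s) + Mg²⁺(aq); thus Q = [Mg²⁺(aq)] / [Cu⁺(aq)]^2.
Isolating [Mg²⁺(aq)] in Q = 10^{−0.270} yields log [Mg²⁺(aq)] = 0.288, i.e. 1.9 M.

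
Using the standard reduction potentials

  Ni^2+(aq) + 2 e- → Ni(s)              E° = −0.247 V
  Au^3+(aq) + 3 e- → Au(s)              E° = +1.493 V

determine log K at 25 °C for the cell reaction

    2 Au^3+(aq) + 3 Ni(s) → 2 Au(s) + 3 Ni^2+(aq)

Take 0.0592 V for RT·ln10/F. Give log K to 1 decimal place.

The Au³⁺/Au couple is reduced (cathode); E°cell = +1.493 − (−0.247) = +1.740 V with n = 6.
At equilibrium E = 0, so log K = nE°cell / 0.0592 = (6)(+1.740) / 0.0592 = 176.4.

log K = 176.4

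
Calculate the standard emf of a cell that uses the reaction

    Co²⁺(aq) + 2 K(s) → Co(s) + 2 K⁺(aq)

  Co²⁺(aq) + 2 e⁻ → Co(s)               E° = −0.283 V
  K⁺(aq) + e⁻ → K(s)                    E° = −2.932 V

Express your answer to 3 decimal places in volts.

Co²⁺(aq) gains electrons, so the Co²⁺/Co couple is the cathode; the K⁺/K couple is the anode.
E°cell = E°(cathode) − E°(anode) = −0.283 − (−2.932) = +2.649 V.
The positive value indicates the reaction is spontaneous as written.

+2.649 V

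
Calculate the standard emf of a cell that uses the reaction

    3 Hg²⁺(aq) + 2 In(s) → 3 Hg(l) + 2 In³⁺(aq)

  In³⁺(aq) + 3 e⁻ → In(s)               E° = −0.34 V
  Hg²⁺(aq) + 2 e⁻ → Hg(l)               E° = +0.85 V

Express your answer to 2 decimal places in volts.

+1.19 V

In the reaction as written, Hg²⁺(aq) is reduced (cathode) and In³⁺(aq) is produced by oxidation at the anode.
E°cell = E°(cathode) − E°(anode) = +0.85 − (−0.34) = +1.19 V.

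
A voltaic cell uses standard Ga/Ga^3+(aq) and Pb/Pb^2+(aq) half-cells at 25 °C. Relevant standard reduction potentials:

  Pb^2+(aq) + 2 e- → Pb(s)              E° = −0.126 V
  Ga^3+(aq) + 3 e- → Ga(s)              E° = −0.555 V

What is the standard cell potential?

Of the two couples in this cell, the one with the more positive reduction potential is reduced at the cathode: here that is Pb²⁺/Pb (−0.126 V); Ga³⁺/Ga (−0.555 V) is the anode.
E°cell = E°(cathode) − E°(anode) = −0.126 − (−0.555) = +0.429 V.

+0.429 V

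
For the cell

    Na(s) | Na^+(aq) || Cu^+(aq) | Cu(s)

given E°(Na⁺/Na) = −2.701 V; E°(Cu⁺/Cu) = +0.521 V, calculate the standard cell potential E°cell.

+3.222 V

By convention the left-hand electrode in cell notation is the anode (oxidation) and the right-hand electrode is the cathode (reduction).
E°cell = E°(right) − E°(left) = +0.521 − (−2.701) = +3.222 V.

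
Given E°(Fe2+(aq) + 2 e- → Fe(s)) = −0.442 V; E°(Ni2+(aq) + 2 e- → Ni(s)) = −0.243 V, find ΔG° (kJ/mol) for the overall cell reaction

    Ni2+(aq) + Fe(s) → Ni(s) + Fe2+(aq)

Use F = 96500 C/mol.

−38.4 kJ/mol

In the reaction as written Ni2+(aq) is reduced, so the Ni²⁺/Ni couple is the cathode and Fe²⁺/Fe is the anode.
E°cell = −0.243 − (−0.442) = +0.199 V; balancing electrons gives n = 2.
ΔG° = −nFE°cell = −(2)(96500)(+0.199) J/mol = −38.4 kJ/mol.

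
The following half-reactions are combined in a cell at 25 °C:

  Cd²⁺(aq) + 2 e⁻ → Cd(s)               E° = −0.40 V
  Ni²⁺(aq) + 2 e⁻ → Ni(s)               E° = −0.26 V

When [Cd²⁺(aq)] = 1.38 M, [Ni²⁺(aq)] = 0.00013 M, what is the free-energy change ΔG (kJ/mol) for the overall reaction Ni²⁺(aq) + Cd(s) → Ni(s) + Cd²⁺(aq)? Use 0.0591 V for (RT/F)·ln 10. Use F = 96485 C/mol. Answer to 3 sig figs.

−4.05 kJ/mol

The standard cell potential is −0.26 − (−0.40) = +0.14 V, with n = 2 electrons in the balanced equation.
The reaction quotient is [Cd²⁺(aq)] / [Ni²⁺(aq)] = 1.06×10^4; by Nernst, E = +0.14 − (0.0591/2)(4.026) = +0.0210 V.
Then ΔG = −nFE = −2 × 96485 × +0.0210 J/mol = −4.05 kJ/mol.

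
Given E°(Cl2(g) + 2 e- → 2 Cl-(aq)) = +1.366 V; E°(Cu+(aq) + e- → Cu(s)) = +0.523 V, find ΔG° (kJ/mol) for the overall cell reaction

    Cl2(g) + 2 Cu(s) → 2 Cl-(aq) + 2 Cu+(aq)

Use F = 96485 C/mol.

In the reaction as written Cl2(g) is reduced, so the Cl₂/Cl⁻ couple is the cathode and Cu⁺/Cu is the anode.
E°cell = +1.366 − (+0.523) = +0.843 V; balancing electrons gives n = 2.
ΔG° = −nFE°cell = −(2)(96485)(+0.843) J/mol = −163 kJ/mol.

−163 kJ/mol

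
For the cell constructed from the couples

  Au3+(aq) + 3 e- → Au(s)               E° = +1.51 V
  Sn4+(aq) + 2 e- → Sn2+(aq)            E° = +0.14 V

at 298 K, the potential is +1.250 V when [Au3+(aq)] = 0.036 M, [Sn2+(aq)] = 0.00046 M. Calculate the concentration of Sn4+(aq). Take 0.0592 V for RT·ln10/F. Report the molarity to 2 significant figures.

The Au³⁺/Au couple has the larger reduction potential, so it is the cathode: E°cell = +1.51 − (+0.14) = +1.37 V and n = 6.
Rearranging E = E° − (0.0592/n)·log Q gives log Q = 6(+1.37 − (+1.250))/0.0592 = 12.162.
The balanced reaction is 2 Au3+(aq) + 3 Sn2+(aq) → 2 Au(s) + 3 Sn4+(aq), so Q = [Sn4+(aq)]^3 / ([Au3+(aq)]^2·[Sn2+(aq)]^3).
Substituting the known concentrations and solving, log [Sn4+(aq)] = −0.246 and [Sn4+(aq)] = 0.57 M.

0.57 M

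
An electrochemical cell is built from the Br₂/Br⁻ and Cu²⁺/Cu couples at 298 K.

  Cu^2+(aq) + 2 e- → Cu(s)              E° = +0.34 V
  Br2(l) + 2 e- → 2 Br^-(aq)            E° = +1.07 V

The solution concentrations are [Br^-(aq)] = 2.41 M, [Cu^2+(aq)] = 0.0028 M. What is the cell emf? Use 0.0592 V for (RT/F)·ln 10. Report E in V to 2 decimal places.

Br₂/Br⁻ is reduced (cathode, E° = +1.07 V) and Cu²⁺/Cu is oxidized (anode).
The standard potential is +1.07 − (+0.34) = +0.73 V and the balanced reaction transfers n = 2 electrons.
Balancing gives Br2(l) + Cu(s) → 2 Br^-(aq) + Cu^2+(aq); hence Q = [Br^-(aq)]^2·[Cu^2+(aq)] = 0.0163 (log Q = −1.789).
E = E° − (0.0592/n)·log Q = +0.73 − (0.0592/2)(−1.789) = +0.78 V.

+0.78 V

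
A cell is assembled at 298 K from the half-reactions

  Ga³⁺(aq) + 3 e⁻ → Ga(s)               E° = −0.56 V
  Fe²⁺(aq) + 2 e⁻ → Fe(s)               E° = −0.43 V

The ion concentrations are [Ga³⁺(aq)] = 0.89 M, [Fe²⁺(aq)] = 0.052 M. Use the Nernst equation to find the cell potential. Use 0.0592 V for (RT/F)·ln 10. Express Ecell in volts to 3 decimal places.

Fe²⁺/Fe is reduced (cathode, E° = −0.43 V) and Ga³⁺/Ga is oxidized (anode).
E°cell = −0.43 − (−0.56) = +0.13 V, with n = 6 electrons transferred.
Balancing gives 3 Fe²⁺(aq) + 2 Ga(s) → 3 Fe(s) + 2 Ga³⁺(aq); hence Q = [Ga³⁺(aq)]^2 / [Fe²⁺(aq)]^3 = 5.63×10^3 (log Q = 3.751).
E = E° − (0.0592/n)·log Q = +0.13 − (0.0592/6)(3.751) = +0.093 V.

+0.093 V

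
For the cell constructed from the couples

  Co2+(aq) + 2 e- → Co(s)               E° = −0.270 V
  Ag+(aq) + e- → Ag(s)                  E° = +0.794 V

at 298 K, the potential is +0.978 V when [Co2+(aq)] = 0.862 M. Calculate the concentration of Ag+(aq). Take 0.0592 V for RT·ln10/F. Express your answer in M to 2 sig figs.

0.033 M

With Ag⁺/Ag at the cathode and Co²⁺/Co at the anode, E°cell = +0.794 − (−0.270) = +1.064 V (n = 2).
From the Nernst equation, log Q = n(E° − E)/0.0592 = 2·(+1.064 − (+0.978))/0.0592 = 2.905.
The balanced reaction is 2 Ag+(aq) + Co(s) → 2 Ag(s) + Co2+(aq), so Q = [Co2+(aq)] / [Ag+(aq)]^2.
Substituting the known concentrations and solving, log [Ag+(aq)] = −1.485 and [Ag+(aq)] = 0.033 M.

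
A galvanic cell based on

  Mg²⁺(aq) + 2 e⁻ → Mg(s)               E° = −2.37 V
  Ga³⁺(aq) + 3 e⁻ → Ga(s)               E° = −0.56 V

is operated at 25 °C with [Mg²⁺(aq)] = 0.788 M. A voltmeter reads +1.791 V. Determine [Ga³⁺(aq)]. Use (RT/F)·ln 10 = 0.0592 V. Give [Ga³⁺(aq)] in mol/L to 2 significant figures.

0.076 M

Ga³⁺/Ga is the cathode (higher E°); E°cell = −0.56 − (−2.37) = +1.81 V with n = 6.
From the Nernst equation, log Q = n(E° − E)/0.0592 = 6·(+1.81 − (+1.791))/0.0592 = 1.926.
The balanced reaction is 2 Ga³⁺(aq) + 3 Mg(s) → 2 Ga(s) + 3 Mg²⁺(aq), so Q = [Mg²⁺(aq)]^3 / [Ga³⁺(aq)]^2.
Isolating [Ga³⁺(aq)] in Q = 10^{1.926} yields log [Ga³⁺(aq)] = −1.118, i.e. 0.076 M.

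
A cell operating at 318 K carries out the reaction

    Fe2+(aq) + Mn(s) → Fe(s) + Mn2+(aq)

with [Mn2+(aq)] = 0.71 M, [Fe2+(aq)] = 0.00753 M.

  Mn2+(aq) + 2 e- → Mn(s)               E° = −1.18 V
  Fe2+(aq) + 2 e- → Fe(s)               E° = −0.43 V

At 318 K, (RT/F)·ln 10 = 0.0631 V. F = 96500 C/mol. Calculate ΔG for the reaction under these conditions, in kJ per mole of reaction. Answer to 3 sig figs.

−133 kJ/mol

E°cell = −0.43 − (−1.18) = +0.75 V; the balanced reaction transfers n = 2 electrons.
Here Q = [Mn2+(aq)] / [Fe2+(aq)] = 94.3 (log Q = 1.974), giving E = +0.75 − (0.0631/2)·(1.974) = +0.6877 V.
ΔG = −nFE = −(2)(96500)(+0.6877) J/mol = −133 kJ/mol.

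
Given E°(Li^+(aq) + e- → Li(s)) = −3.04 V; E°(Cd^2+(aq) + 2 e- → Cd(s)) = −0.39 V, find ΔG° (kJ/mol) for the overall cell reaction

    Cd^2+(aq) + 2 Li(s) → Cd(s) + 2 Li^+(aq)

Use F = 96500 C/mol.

−511 kJ/mol

In the reaction as written Cd^2+(aq) is reduced, so the Cd²⁺/Cd couple is the cathode and Li⁺/Li is the anode.
E°cell = −0.39 − (−3.04) = +2.65 V; balancing electrons gives n = 2.
ΔG° = −nFE°cell = −(2)(96500)(+2.65) J/mol = −511 kJ/mol.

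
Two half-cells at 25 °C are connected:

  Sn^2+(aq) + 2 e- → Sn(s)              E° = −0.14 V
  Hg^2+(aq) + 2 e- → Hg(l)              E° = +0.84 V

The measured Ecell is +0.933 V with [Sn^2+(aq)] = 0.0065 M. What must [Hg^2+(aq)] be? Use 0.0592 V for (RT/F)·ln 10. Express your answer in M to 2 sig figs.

0.00017 M

With Hg²⁺/Hg at the cathode and Sn²⁺/Sn at the anode, E°cell = +0.84 − (−0.14) = +0.98 V (n = 2).
Rearranging E = E° − (0.0592/n)·log Q gives log Q = 2(+0.98 − (+0.933))/0.0592 = 1.588.
Balancing electrons gives Hg^2+(aq) + Sn(s) → Hg(l) + Sn^2+(aq); thus Q = [Sn^2+(aq)] / [Hg^2+(aq)].
Solving for the unknown gives log [Hg^2+(aq)] = −3.775, so [Hg^2+(aq)] ≈ 0.00017 M.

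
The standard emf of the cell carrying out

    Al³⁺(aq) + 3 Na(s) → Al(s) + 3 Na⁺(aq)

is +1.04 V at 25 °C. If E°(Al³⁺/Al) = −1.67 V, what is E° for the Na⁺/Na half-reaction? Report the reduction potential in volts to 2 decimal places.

−2.71 V

In the reaction as written the Al³⁺/Al couple is reduced (cathode) and Na⁺/Na is oxidized (anode), so E°cell = E°(Al³⁺/Al) − E°(Na⁺/Na).
E°(Na⁺/Na) = E°(cathode) − E°cell = −1.67 − (+1.04) = −2.71 V.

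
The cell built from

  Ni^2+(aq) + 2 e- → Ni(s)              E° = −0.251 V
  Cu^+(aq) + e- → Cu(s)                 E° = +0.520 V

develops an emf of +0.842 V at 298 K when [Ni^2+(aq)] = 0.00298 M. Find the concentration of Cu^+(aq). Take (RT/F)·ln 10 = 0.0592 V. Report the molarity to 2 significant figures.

0.86 M

Cu⁺/Cu is the cathode (higher E°); E°cell = +0.520 − (−0.251) = +0.771 V with n = 2.
From the Nernst equation, log Q = n(E° − E)/0.0592 = 2·(+0.771 − (+0.842))/0.0592 = −2.399.
For 2 Cu^+(aq) + Ni(s) → 2 Cu(s) + Ni^2+(aq), the reaction quotient is Q = [Ni^2+(aq)] / [Cu^+(aq)]^2.
Substituting the known concentrations and solving, log [Cu^+(aq)] = −0.063 and [Cu^+(aq)] = 0.86 M.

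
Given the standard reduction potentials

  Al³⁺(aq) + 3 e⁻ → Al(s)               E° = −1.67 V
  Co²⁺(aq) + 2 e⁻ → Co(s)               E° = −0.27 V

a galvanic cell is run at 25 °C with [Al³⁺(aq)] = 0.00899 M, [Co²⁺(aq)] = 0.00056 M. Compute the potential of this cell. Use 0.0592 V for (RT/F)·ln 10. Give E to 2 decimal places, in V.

The Co²⁺/Co couple has the more positive E°, so it is the cathode; Al³⁺/Al is the anode.
E°cell = E°cat − E°an = −0.27 − (−1.67) = +1.40 V; n = 6.
For the overall reaction 3 Co²⁺(aq) + 2 Al(s) → 3 Co(s) + 2 Al³⁺(aq), Q = [Al³⁺(aq)]^2 / [Co²⁺(aq)]^3 = 4.6×10^5, giving log Q = 5.663.
By the Nernst equation, E = +1.40 − (0.0592/6)·(5.663) = +1.34 V.

+1.34 V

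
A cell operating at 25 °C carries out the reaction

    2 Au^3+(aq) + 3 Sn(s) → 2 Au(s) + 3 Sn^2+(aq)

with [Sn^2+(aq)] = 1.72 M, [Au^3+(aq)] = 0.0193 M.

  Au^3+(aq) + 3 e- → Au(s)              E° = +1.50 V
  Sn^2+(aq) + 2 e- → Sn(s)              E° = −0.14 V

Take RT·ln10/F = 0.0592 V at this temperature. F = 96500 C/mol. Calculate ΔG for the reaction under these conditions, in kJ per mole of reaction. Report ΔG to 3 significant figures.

The standard cell potential is +1.50 − (−0.14) = +1.64 V, with n = 6 electrons in the balanced equation.
Q = [Sn^2+(aq)]^3 / [Au^3+(aq)]^2 = 1.37×10^4, so log Q = 4.135 and E = +1.64 − (0.0592/6)(4.135) = +1.5992 V.
Then ΔG = −nFE = −6 × 96500 × +1.5992 J/mol = −926 kJ/mol.

−926 kJ/mol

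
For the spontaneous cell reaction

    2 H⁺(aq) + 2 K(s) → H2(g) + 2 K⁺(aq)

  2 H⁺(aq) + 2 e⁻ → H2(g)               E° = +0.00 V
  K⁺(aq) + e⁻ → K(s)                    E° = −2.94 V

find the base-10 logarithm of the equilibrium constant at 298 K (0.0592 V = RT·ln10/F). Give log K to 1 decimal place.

log K = 99.3

The 2H⁺/H₂ couple is reduced (cathode); E°cell = +0.00 − (−2.94) = +2.94 V with n = 2.
At equilibrium E = 0, so log K = nE°cell / 0.0592 = (2)(+2.94) / 0.0592 = 99.3.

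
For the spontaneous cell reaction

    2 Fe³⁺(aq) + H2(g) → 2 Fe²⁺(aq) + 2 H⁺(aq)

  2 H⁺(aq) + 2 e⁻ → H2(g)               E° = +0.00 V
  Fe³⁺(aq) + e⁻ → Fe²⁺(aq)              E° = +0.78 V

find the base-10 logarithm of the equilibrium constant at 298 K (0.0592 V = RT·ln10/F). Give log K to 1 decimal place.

log K = 26.4

The Fe³⁺/Fe²⁺ couple is reduced (cathode); E°cell = +0.78 − (+0.00) = +0.78 V with n = 2.
At equilibrium E = 0, so log K = nE°cell / 0.0592 = (2)(+0.78) / 0.0592 = 26.4.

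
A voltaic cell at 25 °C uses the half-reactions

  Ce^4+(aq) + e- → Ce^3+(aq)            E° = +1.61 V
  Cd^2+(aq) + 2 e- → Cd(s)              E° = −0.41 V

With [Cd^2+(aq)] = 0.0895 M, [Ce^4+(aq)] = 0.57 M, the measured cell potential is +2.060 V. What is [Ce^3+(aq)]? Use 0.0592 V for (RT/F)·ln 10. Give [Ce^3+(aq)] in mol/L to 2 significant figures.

Ce⁴⁺/Ce³⁺ is the cathode (higher E°); E°cell = +1.61 − (−0.41) = +2.02 V with n = 2.
Rearranging E = E° − (0.0592/n)·log Q gives log Q = 2(+2.02 − (+2.060))/0.0592 = −1.351.
The balanced reaction is 2 Ce^4+(aq) + Cd(s) → 2 Ce^3+(aq) + Cd^2+(aq), so Q = ([Ce^3+(aq)]^2·[Cd^2+(aq)]) / [Ce^4+(aq)]^2.
Isolating [Ce^3+(aq)] in Q = 10^{−1.351} yields log [Ce^3+(aq)] = −0.396, i.e. 0.40 M.

0.40 M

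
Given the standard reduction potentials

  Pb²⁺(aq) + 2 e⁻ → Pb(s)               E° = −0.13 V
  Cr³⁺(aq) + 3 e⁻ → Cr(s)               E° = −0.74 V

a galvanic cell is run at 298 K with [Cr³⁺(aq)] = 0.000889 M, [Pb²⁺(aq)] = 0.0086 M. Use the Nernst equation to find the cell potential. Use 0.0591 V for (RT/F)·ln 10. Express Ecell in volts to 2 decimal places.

Since E°(Pb²⁺/Pb) > E°(Cr³⁺/Cr), Pb²⁺/Pb serves as the cathode.
E°cell = −0.13 − (−0.74) = +0.61 V, with n = 6 electrons transferred.
The balanced reaction is 3 Pb²⁺(aq) + 2 Cr(s) → 3 Pb(s) + 2 Cr³⁺(aq), so Q = [Cr³⁺(aq)]^2 / [Pb²⁺(aq)]^3 = 1.24 and log Q = 0.094.
E = E° − (0.0591/n)·log Q = +0.61 − (0.0591/6)(0.094) = +0.61 V.

+0.61 V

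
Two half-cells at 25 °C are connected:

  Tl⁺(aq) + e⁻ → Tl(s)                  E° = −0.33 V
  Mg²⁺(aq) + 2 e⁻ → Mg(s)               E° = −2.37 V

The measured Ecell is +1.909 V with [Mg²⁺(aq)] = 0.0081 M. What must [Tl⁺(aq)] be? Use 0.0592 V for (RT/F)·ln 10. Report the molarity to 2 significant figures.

0.00055 M

With Tl⁺/Tl at the cathode and Mg²⁺/Mg at the anode, E°cell = −0.33 − (−2.37) = +2.04 V (n = 2).
Rearranging E = E° − (0.0592/n)·log Q gives log Q = 2(+2.04 − (+1.909))/0.0592 = 4.426.
Balancing electrons gives 2 Tl⁺(aq) + Mg(s) → 2 Tl(s) + Mg²⁺(aq); thus Q = [Mg²⁺(aq)] / [Tl⁺(aq)]^2.
Substituting the known concentrations and solving, log [Tl⁺(aq)] = −3.259 and [Tl⁺(aq)] = 0.00055 M.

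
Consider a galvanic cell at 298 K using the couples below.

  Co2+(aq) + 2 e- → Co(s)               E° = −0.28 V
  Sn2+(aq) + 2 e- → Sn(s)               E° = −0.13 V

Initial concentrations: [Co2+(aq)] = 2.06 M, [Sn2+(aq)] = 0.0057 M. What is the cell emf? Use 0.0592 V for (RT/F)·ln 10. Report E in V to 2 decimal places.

+0.07 V

Since E°(Sn²⁺/Sn) > E°(Co²⁺/Co), Sn²⁺/Sn serves as the cathode.
E°cell = E°cat − E°an = −0.13 − (−0.28) = +0.15 V; n = 2.
The balanced reaction is Sn2+(aq) + Co(s) → Sn(s) + Co2+(aq), so Q = [Co2+(aq)] / [Sn2+(aq)] = 361 and log Q = 2.558.
By the Nernst equation, E = +0.15 − (0.0592/2)·(2.558) = +0.07 V.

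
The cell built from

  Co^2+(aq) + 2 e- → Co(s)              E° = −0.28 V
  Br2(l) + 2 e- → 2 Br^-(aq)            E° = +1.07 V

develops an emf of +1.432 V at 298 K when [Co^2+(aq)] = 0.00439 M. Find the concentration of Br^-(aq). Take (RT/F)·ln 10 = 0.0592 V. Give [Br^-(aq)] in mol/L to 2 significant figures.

Br₂/Br⁻ is the cathode (higher E°); E°cell = +1.07 − (−0.28) = +1.35 V with n = 2.
Rearranging E = E° − (0.0592/n)·log Q gives log Q = 2(+1.35 − (+1.432))/0.0592 = −2.770.
Balancing electrons gives Br2(l) + Co(s) → 2 Br^-(aq) + Co^2+(aq); thus Q = [Br^-(aq)]^2·[Co^2+(aq)].
Solving for the unknown gives log [Br^-(aq)] = −0.206, so [Br^-(aq)] ≈ 0.62 M.

0.62 M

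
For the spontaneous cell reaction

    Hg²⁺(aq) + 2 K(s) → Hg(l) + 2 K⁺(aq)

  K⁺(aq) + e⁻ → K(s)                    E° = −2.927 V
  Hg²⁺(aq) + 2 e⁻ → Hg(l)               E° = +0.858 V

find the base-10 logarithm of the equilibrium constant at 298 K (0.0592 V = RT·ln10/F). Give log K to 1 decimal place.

log K = 127.9

The Hg²⁺/Hg couple is reduced (cathode); E°cell = +0.858 − (−2.927) = +3.785 V with n = 2.
At equilibrium E = 0, so log K = nE°cell / 0.0592 = (2)(+3.785) / 0.0592 = 127.9.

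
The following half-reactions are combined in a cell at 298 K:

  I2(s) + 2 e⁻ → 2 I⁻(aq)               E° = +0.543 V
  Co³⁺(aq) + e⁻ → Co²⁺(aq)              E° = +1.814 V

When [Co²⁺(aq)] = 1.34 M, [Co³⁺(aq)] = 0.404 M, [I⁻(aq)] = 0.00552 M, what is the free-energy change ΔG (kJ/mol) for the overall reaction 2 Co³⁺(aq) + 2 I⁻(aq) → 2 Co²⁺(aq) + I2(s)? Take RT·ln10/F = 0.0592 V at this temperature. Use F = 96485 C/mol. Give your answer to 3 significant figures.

−214 kJ/mol

With Co³⁺/Co²⁺ reduced at the cathode, E°cell = +1.814 − (+0.543) = +1.271 V and n = 2.
The reaction quotient is [Co²⁺(aq)]^2 / ([Co³⁺(aq)]^2·[I⁻(aq)]^2) = 3.61×10^5; by Nernst, E = +1.271 − (0.0592/2)(5.558) = +1.1065 V.
ΔG = −nFE = −(2)(96485)(+1.1065) J/mol = −214 kJ/mol.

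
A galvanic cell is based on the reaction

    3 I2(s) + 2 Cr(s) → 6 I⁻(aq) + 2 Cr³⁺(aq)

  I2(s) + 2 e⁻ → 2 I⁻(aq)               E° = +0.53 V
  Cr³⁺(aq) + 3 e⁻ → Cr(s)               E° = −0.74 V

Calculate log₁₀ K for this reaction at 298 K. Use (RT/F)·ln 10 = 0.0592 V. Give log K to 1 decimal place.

The I₂/I⁻ couple is reduced (cathode); E°cell = +0.53 − (−0.74) = +1.27 V with n = 6.
At equilibrium E = 0, so log K = nE°cell / 0.0592 = (6)(+1.27) / 0.0592 = 128.7.

log K = 128.7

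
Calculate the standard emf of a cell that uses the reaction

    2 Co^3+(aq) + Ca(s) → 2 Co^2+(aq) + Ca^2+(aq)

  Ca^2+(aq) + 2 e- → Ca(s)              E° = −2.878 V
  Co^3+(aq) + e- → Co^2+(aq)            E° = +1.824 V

+4.702 V

In the reaction as written, Co^3+(aq) is reduced (cathode) and Ca^2+(aq) is produced by oxidation at the anode.
E°cell = E°(cathode) − E°(anode) = +1.824 − (−2.878) = +4.702 V.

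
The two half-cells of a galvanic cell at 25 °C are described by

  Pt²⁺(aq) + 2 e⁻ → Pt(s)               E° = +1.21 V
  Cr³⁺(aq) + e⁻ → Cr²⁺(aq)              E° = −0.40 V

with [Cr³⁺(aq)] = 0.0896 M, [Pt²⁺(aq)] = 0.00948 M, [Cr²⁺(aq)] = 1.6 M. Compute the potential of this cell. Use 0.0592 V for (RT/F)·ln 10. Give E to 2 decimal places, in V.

Since E°(Pt²⁺/Pt) > E°(Cr³⁺/Cr²⁺), Pt²⁺/Pt serves as the cathode.
E°cell = +1.21 − (−0.40) = +1.61 V, with n = 2 electrons transferred.
The balanced reaction is Pt²⁺(aq) + 2 Cr²⁺(aq) → Pt(s) + 2 Cr³⁺(aq), so Q = [Cr³⁺(aq)]^2 / ([Pt²⁺(aq)]·[Cr²⁺(aq)]^2) = 0.331 and log Q = −0.480.
Applying E = E° − (RT ln10/nF)·log Q gives +1.61 − (0.0592/2)(−0.480) = +1.62 V.

+1.62 V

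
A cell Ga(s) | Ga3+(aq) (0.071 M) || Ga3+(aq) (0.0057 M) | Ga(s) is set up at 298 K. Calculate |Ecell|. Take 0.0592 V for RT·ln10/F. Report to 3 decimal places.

0.022 V

For a concentration cell E°cell = 0, since both electrodes use the same couple.
The compartment with the higher Ga3+(aq) concentration (0.071 M) acts as the cathode; ions are reduced there and produced at the dilute (0.0057 M) anode.
With n = 3, Ecell = −(0.0592/3)·log([dilute]/[conc]) = −(0.0592/3)·log(0.0057/0.071) = +0.022 V.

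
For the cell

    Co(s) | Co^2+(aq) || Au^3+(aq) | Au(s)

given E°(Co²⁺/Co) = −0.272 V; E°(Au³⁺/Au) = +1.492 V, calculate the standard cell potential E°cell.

By convention the left-hand electrode in cell notation is the anode (oxidation) and the right-hand electrode is the cathode (reduction).
E°cell = E°(right) − E°(left) = +1.492 − (−0.272) = +1.764 V.

+1.764 V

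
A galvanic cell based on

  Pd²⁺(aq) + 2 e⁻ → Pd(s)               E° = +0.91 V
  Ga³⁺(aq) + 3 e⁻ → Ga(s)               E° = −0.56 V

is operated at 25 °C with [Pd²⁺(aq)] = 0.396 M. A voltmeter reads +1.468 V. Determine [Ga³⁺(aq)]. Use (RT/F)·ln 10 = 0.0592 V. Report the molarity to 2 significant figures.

With Pd²⁺/Pd at the cathode and Ga³⁺/Ga at the anode, E°cell = +0.91 − (−0.56) = +1.47 V (n = 6).
Rearranging E = E° − (0.0592/n)·log Q gives log Q = 6(+1.47 − (+1.468))/0.0592 = 0.203.
The balanced reaction is 3 Pd²⁺(aq) + 2 Ga(s) → 3 Pd(s) + 2 Ga³⁺(aq), so Q = [Ga³⁺(aq)]^2 / [Pd²⁺(aq)]^3.
Solving for the unknown gives log [Ga³⁺(aq)] = −0.502, so [Ga³⁺(aq)] ≈ 0.31 M.

0.31 M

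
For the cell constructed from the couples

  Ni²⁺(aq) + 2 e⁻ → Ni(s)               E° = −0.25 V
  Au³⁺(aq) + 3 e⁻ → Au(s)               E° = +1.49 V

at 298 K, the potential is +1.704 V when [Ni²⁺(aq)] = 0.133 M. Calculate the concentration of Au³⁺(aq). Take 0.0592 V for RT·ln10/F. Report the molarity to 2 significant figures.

The Au³⁺/Au couple has the larger reduction potential, so it is the cathode: E°cell = +1.49 − (−0.25) = +1.74 V and n = 6.
From the Nernst equation, log Q = n(E° − E)/0.0592 = 6·(+1.74 − (+1.704))/0.0592 = 3.649.
The balanced reaction is 2 Au³⁺(aq) + 3 Ni(s) → 2 Au(s) + 3 Ni²⁺(aq), so Q = [Ni²⁺(aq)]^3 / [Au³⁺(aq)]^2.
Substituting the known concentrations and solving, log [Au³⁺(aq)] = −3.139 and [Au³⁺(aq)] = 0.00073 M.

0.00073 M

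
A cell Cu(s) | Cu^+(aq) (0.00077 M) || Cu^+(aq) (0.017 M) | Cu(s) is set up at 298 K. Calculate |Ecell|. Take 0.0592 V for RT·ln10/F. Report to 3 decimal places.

For a concentration cell E°cell = 0, since both electrodes use the same couple.
The compartment with the higher Cu^+(aq) concentration (0.017 M) acts as the cathode; ions are reduced there and produced at the dilute (0.00077 M) anode.
With n = 1, Ecell = −(0.0592/1)·log([dilute]/[conc]) = −(0.0592/1)·log(0.00077/0.017) = +0.080 V.

0.080 V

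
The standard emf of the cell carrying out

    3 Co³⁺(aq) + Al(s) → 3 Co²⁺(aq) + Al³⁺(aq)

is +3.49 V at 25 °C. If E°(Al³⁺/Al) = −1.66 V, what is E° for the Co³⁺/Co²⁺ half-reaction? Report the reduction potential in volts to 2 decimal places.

+1.83 V

In the reaction as written the Co³⁺/Co²⁺ couple is reduced (cathode) and Al³⁺/Al is oxidized (anode), so E°cell = E°(Co³⁺/Co²⁺) − E°(Al³⁺/Al).
E°(Co³⁺/Co²⁺) = E°cell + E°(anode) = +3.49 + (−1.66) = +1.83 V.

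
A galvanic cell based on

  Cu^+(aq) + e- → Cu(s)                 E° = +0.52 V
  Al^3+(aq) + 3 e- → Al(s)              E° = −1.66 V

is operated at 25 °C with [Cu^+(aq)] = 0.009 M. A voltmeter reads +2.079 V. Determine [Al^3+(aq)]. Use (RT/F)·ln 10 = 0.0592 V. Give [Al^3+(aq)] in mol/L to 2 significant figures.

The Cu⁺/Cu couple has the larger reduction potential, so it is the cathode: E°cell = +0.52 − (−1.66) = +2.18 V and n = 3.
From the Nernst equation, log Q = n(E° − E)/0.0592 = 3·(+2.18 − (+2.079))/0.0592 = 5.118.
The balanced reaction is 3 Cu^+(aq) + Al(s) → 3 Cu(s) + Al^3+(aq), so Q = [Al^3+(aq)] / [Cu^+(aq)]^3.
Isolating [Al^3+(aq)] in Q = 10^{5.118} yields log [Al^3+(aq)] = −1.019, i.e. 0.096 M.

0.096 M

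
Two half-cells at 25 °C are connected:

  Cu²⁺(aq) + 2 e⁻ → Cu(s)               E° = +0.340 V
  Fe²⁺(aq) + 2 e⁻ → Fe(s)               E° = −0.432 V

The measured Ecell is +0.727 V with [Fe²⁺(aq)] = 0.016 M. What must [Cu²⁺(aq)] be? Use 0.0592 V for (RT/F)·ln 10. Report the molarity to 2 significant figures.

0.00048 M

With Cu²⁺/Cu at the cathode and Fe²⁺/Fe at the anode, E°cell = +0.340 − (−0.432) = +0.772 V (n = 2).
From the Nernst equation, log Q = n(E° − E)/0.0592 = 2·(+0.772 − (+0.727))/0.0592 = 1.520.
Balancing electrons gives Cu²⁺(aq) + Fe(s) → Cu(s) + Fe²⁺(aq); thus Q = [Fe²⁺(aq)] / [Cu²⁺(aq)].
Isolating [Cu²⁺(aq)] in Q = 10^{1.520} yields log [Cu²⁺(aq)] = −3.316, i.e. 0.00048 M.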